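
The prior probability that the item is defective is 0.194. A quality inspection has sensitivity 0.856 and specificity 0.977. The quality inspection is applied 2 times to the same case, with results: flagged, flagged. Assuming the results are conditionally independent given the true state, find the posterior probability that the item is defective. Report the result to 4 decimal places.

Posterior P(H) ≈ 0.9970

With H the event that the item is defective, the joint likelihood of the observed sequence is P(data|H) = 0.856·0.856 = 0.73274 and P(data|¬H) = 0.023·0.023 = 0.00052900.
Bayes: P(H|data) = 0.194·0.73274 / (0.194·0.73274 + 0.806·0.00052900) = 0.14215/0.14258 = 0.9970.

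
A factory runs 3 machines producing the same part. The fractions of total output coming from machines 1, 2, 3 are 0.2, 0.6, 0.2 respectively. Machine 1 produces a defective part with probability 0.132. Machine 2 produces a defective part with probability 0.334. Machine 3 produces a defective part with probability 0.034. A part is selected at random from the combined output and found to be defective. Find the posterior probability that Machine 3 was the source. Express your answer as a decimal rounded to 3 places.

P(defective|M1) = 0.132; P(defective|M2) = 0.334; P(defective|M3) = 0.034.
Prior × likelihood for each source: 0.2·0.132=0.02640, 0.6·0.334=0.2004, 0.2·0.034=0.006800. Summing gives P(defective) = 0.23360.
P(Machine 3 | defective) = 0.006800 / 0.23360 = 0.029.

Posterior probability ≈ 0.029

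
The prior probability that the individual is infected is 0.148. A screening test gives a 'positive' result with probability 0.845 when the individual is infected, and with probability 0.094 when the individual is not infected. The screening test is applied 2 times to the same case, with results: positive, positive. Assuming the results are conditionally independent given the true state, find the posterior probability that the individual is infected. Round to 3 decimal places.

Posterior P(H) ≈ 0.933

Let H be the event that the individual is infected; start with P(H) = 0.148. P('positive'|H) = 0.845, P('positive'|¬H) = 0.094.
Update on result 1 ('positive'): P(H) ← 0.845·0.1480 / (0.845·0.1480 + 0.094·0.8520) = 0.12506/0.20515 = 0.6096.
Update on result 2 ('positive'): P(H) ← 0.845·0.6096 / (0.845·0.6096 + 0.094·0.3904) = 0.51512/0.55182 = 0.9335.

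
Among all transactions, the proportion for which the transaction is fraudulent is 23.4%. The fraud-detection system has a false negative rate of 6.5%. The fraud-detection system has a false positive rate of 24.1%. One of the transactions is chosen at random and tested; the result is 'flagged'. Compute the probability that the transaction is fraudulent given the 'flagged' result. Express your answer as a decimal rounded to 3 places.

Let H be the event that the transaction is fraudulent. P(H) = 0.234, so P(¬H) = 0.766. With E the 'flagged' result, P(E|H) = 0.935 and P(E|¬H) = 0.241.
P(E) = 0.935·0.234 + 0.241·0.766 = 0.21879 + 0.18461 = 0.40340.
By Bayes' theorem, P(H|E) = 0.21879 / 0.40340 = 0.542.

P(H | E) ≈ 0.542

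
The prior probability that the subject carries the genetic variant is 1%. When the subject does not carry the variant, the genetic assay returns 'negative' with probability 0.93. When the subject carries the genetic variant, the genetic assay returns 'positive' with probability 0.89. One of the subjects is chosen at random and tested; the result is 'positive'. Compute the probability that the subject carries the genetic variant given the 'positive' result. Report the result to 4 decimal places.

Let H be the event that the subject carries the genetic variant. P(H) = 0.01, so P(¬H) = 0.99. With E the 'positive' result, P(E|H) = 0.89 and P(E|¬H) = 0.07.
P(E) = 0.89·0.01 + 0.07·0.99 = 0.0089000 + 0.069300 = 0.078200.
By Bayes' theorem, P(H|E) = 0.0089000 / 0.078200 = 0.1138.

P(H | E) ≈ 0.1138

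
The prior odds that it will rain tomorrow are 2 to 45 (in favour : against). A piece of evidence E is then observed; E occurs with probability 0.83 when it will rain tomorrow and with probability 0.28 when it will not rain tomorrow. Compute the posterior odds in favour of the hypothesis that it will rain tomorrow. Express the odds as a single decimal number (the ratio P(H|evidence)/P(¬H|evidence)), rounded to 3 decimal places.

Posterior odds ≈ 0.132

Prior odds = 2/45 = 0.044444.
Likelihood ratio for E = 0.83/0.28 = 2.9643.
Posterior odds = prior odds × LR = 0.13175.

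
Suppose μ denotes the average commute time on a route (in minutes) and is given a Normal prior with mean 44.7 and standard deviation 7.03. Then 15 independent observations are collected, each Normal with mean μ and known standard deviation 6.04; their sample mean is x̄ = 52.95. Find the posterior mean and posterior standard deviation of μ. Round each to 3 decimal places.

Posterior mean ≈ 52.563; posterior SD ≈ 1.523

Prior precision 1/τ₀² = 1/7.03² = 0.0202344; data precision n/σ² = 15/6.04² = 0.411166.
Posterior precision = 0.0202344 + 0.411166 = 0.431401, giving posterior SD = 1/√0.431401 = 1.523.
Posterior mean = (0.0202344·44.7 + 0.411166·52.95) / 0.431401 = 52.563.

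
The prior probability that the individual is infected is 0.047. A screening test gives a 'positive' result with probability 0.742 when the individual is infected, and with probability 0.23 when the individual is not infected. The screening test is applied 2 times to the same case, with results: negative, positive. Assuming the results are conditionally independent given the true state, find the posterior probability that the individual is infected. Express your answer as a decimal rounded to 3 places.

Posterior P(H) ≈ 0.051

With H the event that the individual is infected, the joint likelihood of the observed sequence is P(data|H) = 0.258·0.742 = 0.19144 and P(data|¬H) = 0.77·0.23 = 0.17710.
Bayes: P(H|data) = 0.047·0.19144 / (0.047·0.19144 + 0.953·0.17710) = 0.0089975/0.17777 = 0.0506.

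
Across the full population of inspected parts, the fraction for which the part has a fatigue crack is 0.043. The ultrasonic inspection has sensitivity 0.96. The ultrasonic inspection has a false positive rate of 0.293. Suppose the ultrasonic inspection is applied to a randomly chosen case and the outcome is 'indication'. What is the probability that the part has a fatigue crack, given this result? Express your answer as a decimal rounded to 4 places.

P(H | E) ≈ 0.1283

Let H be the event that the part has a fatigue crack. P(H) = 0.043, so P(¬H) = 0.957. With E the 'indication' result, P(E|H) = 0.96 and P(E|¬H) = 0.293.
P(E) = 0.96·0.043 + 0.293·0.957 = 0.041280 + 0.28040 = 0.32168.
By Bayes' theorem, P(H|E) = 0.041280 / 0.32168 = 0.1283.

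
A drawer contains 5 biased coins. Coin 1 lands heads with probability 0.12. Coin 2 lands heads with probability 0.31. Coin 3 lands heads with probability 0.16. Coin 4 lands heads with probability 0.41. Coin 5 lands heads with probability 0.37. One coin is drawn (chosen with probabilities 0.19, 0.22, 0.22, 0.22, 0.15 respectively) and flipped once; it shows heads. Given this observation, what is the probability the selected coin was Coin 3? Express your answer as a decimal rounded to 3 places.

Posterior probability ≈ 0.129

Tabulate prior·likelihood by source: [1] prior 0.19, lik 0.12, product 0.02280; [2] prior 0.22, lik 0.31, product 0.06820; [3] prior 0.22, lik 0.16, product 0.03520; [4] prior 0.22, lik 0.41, product 0.09020; [5] prior 0.15, lik 0.37, product 0.05550.
Normalizing constant = 0.27190; the posterior for Coin 3 is its product over the sum, 0.03520/0.27190 = 0.129.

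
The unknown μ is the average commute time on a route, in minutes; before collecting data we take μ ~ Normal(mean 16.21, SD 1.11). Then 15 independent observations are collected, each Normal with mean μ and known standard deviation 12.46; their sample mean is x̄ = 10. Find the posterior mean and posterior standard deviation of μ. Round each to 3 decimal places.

Prior precision 1/τ₀² = 1/1.11² = 0.811622; data precision n/σ² = 15/12.46² = 0.0966174.
Posterior precision = 0.811622 + 0.0966174 = 0.908240, giving posterior SD = 1/√0.908240 = 1.049.
Posterior mean = (0.811622·16.21 + 0.0966174·10) / 0.908240 = 15.549.

Posterior mean ≈ 15.549; posterior SD ≈ 1.049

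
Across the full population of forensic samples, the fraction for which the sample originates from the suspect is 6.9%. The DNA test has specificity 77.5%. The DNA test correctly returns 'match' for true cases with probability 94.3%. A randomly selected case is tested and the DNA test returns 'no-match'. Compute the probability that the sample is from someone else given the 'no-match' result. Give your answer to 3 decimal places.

Let H be the event that the sample originates from the suspect. P(H) = 0.069, so P(¬H) = 0.931. With E the 'no-match' result, P(E|H) = 0.057 and P(E|¬H) = 0.775.
P(E) = 0.057·0.069 + 0.775·0.931 = 0.0039330 + 0.72153 = 0.72546.
By Bayes' theorem, P(H|E) = 0.0039330 / 0.72546 = 0.005. Hence P(¬H|E) = 1 − 0.005 = 0.995.

P(¬H | E) ≈ 0.995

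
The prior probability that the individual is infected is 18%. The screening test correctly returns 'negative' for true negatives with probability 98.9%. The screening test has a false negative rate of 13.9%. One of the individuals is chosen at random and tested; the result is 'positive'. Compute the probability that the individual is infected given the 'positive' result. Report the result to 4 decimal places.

P(H | E) ≈ 0.9450

Write H for 'the individual is infected'. Prior odds H:¬H = 0.18/0.82 = 0.21951. For the 'positive' outcome, the likelihood ratio is 0.861/0.011 = 78.273.
Posterior odds = 0.21951 × 78.273 = 17.182, so P(H|E) = 17.182/(1+17.182) = 0.9450.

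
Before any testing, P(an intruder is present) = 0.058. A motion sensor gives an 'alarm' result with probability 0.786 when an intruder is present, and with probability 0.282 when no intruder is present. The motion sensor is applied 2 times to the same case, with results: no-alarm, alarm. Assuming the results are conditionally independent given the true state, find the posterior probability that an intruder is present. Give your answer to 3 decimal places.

Posterior P(H) ≈ 0.049

With H the event that an intruder is present, the joint likelihood of the observed sequence is P(data|H) = 0.214·0.786 = 0.16820 and P(data|¬H) = 0.718·0.282 = 0.20248.
Bayes: P(H|data) = 0.058·0.16820 / (0.058·0.16820 + 0.942·0.20248) = 0.0097558/0.20049 = 0.0487.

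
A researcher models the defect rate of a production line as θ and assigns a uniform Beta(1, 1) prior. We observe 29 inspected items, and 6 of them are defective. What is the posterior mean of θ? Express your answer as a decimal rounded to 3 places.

Observing 6 successes and 23 failures updates Beta(1, 1) by adding the success and failure counts to the two shape parameters: α = 1+6 = 7, β = 1+23 = 24.
Posterior mean = α/(α+β) = 7/31 = 0.226.

Posterior mean ≈ 0.226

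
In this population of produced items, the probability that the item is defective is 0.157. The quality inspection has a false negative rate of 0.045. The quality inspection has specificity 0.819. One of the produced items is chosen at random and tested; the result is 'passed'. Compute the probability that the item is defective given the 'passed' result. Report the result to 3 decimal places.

P(H | E) ≈ 0.010

Let H be the event that the item is defective. P(H) = 0.157, so P(¬H) = 0.843. With E the 'passed' result, P(E|H) = 0.045 and P(E|¬H) = 0.819.
P(E) = 0.045·0.157 + 0.819·0.843 = 0.0070650 + 0.69042 = 0.69748.
By Bayes' theorem, P(H|E) = 0.0070650 / 0.69748 = 0.010.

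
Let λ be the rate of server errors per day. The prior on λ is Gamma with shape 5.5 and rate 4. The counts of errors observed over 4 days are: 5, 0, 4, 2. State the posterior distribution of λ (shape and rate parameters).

Posterior: Gamma(shape=16.5, rate=8)

The Poisson likelihood adds the total count to the shape and the number of exposure periods to the rate. Here ∑xᵢ = 11 and n = 4, so shape 5.5→16.5 and rate 4→8.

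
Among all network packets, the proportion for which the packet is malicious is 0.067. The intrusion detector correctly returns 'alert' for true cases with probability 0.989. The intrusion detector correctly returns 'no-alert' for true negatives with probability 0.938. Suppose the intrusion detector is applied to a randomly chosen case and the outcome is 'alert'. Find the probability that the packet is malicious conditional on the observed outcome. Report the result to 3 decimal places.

P(H | E) ≈ 0.534

Write H for 'the packet is malicious'. Prior odds H:¬H = 0.067/0.933 = 0.071811. For the 'alert' outcome, the likelihood ratio is 0.989/0.062 = 15.952.
Posterior odds = 0.071811 × 15.952 = 1.1455, so P(H|E) = 1.1455/(1+1.1455) = 0.534.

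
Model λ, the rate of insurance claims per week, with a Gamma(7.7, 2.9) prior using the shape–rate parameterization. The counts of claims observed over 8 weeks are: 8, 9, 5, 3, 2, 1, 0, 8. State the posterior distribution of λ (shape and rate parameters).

Posterior: Gamma(shape=43.7, rate=10.9)

The Poisson likelihood adds the total count to the shape and the number of exposure periods to the rate. Here ∑xᵢ = 36 and n = 8, so shape 7.7→43.7 and rate 2.9→10.9.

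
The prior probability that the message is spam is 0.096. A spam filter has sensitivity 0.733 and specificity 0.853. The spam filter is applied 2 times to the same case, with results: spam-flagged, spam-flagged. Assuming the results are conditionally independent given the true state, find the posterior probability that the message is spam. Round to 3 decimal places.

Let H be the event that the message is spam; start with P(H) = 0.096. P('spam-flagged'|H) = 0.733, P('spam-flagged'|¬H) = 0.147.
Update on result 1 ('spam-flagged'): P(H) ← 0.733·0.0960 / (0.733·0.0960 + 0.147·0.9040) = 0.070368/0.20326 = 0.3462.
Update on result 2 ('spam-flagged'): P(H) ← 0.733·0.3462 / (0.733·0.3462 + 0.147·0.6538) = 0.25377/0.34988 = 0.7253.

Posterior P(H) ≈ 0.725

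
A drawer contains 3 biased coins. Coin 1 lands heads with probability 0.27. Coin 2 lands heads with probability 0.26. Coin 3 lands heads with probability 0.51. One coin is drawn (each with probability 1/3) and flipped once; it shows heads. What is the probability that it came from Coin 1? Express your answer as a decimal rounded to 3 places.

Posterior probability ≈ 0.260

P(heads|C1) = 0.27; P(heads|C2) = 0.26; P(heads|C3) = 0.51.
Prior × likelihood for each source: 0.333333·0.27=0.09000, 0.333333·0.26=0.08667, 0.333333·0.51=0.1700. Summing gives P(heads) = 0.34667.
P(Coin 1 | heads) = 0.09000 / 0.34667 = 0.260.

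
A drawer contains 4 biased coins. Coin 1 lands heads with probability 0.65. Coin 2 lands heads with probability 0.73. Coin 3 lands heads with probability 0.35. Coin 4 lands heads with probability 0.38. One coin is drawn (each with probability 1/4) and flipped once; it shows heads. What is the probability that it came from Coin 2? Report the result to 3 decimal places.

Tabulate prior·likelihood by source: [1] prior 0.25, lik 0.65, product 0.1625; [2] prior 0.25, lik 0.73, product 0.1825; [3] prior 0.25, lik 0.35, product 0.08750; [4] prior 0.25, lik 0.38, product 0.09500.
Normalizing constant = 0.52750; the posterior for Coin 2 is its product over the sum, 0.1825/0.52750 = 0.346.

Posterior probability ≈ 0.346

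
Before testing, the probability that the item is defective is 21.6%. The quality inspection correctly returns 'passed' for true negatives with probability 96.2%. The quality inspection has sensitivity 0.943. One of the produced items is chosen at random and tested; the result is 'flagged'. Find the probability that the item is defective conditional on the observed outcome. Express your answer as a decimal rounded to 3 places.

P(H | E) ≈ 0.872

Write H for 'the item is defective'. Prior odds H:¬H = 0.216/0.784 = 0.27551. For the 'flagged' outcome, the likelihood ratio is 0.943/0.038 = 24.816.
Posterior odds = 0.27551 × 24.816 = 6.8370, so P(H|E) = 6.8370/(1+6.8370) = 0.872.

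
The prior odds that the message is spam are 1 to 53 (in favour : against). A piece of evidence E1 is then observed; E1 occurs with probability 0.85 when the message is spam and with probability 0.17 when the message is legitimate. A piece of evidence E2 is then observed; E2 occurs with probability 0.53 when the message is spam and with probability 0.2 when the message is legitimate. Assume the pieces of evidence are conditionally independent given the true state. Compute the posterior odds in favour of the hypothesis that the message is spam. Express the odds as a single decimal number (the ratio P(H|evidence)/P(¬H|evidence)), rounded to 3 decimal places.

Prior odds = 1/53 = 0.018868.
Likelihood ratio for E1 = 0.85/0.17 = 5.0000.
Likelihood ratio for E2 = 0.53/0.2 = 2.6500.
Posterior odds = prior odds × LR₁ × LR₂ = 0.25000.

Posterior odds ≈ 0.250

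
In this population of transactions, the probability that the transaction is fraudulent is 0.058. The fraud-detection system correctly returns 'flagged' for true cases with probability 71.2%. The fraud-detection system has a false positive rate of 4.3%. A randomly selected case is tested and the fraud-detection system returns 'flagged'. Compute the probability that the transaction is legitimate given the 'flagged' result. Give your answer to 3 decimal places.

P(¬H | E) ≈ 0.495

Write H for 'the transaction is fraudulent'. Prior odds H:¬H = 0.058/0.942 = 0.061571. For the 'flagged' outcome, the likelihood ratio is 0.712/0.043 = 16.558.
Posterior odds = 0.061571 × 16.558 = 1.0195, so P(H|E) = 1.0195/(1+1.0195) = 0.505. Then P(¬H|E) = 1 − 0.505 = 0.495.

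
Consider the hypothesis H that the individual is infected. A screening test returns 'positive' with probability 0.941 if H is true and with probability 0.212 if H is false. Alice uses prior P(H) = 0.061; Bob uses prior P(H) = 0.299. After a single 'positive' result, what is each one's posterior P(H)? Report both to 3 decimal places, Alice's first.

The likelihood ratio for a 'positive' result is 0.941/0.212 = 4.4387.
Alice: prior odds 0.061/0.939 = 0.064963; posterior odds 0.28835; posterior probability 0.224.
Bob: prior odds 0.299/0.701 = 0.42653; posterior odds 1.8932; posterior probability 0.654.

Alice: 0.224; Bob: 0.654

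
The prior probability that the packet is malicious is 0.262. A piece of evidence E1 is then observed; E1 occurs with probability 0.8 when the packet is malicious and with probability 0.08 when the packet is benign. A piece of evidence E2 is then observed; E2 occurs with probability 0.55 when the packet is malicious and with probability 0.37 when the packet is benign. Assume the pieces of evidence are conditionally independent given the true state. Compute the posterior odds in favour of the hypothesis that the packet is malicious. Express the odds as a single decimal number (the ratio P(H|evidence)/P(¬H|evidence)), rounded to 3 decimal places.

Prior odds = 0.262/(1−0.262) = 0.35501. In log-odds, ln(0.35501) = -1.0356.
Add log likelihood ratios: ln(10.000) + ln(1.4865) = 2.6990.
Posterior log-odds = 1.6634, so posterior odds = exp(1.6634) = 5.2772.

Posterior odds ≈ 5.277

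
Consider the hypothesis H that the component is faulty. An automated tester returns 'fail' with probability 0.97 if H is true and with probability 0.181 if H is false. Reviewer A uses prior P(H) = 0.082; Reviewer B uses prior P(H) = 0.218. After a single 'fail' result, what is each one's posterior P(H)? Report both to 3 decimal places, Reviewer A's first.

Reviewer A: 0.324; Reviewer B: 0.599

The likelihood ratio for a 'fail' result is 0.97/0.181 = 5.3591.
Reviewer A: prior odds 0.082/0.918 = 0.089325; posterior odds 0.47870; posterior probability 0.324.
Reviewer B: prior odds 0.218/0.782 = 0.27877; posterior odds 1.4940; posterior probability 0.599.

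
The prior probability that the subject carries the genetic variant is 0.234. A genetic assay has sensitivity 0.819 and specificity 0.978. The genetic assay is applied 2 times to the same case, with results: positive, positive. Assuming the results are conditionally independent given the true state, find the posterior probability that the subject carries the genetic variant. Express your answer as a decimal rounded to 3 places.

Posterior P(H) ≈ 0.998

Let H be the event that the subject carries the genetic variant; start with P(H) = 0.234. P('positive'|H) = 0.819, P('positive'|¬H) = 0.022.
Update on result 1 ('positive'): P(H) ← 0.819·0.2340 / (0.819·0.2340 + 0.022·0.7660) = 0.19165/0.20850 = 0.9192.
Update on result 2 ('positive'): P(H) ← 0.819·0.9192 / (0.819·0.9192 + 0.022·0.0808) = 0.75280/0.75458 = 0.9976.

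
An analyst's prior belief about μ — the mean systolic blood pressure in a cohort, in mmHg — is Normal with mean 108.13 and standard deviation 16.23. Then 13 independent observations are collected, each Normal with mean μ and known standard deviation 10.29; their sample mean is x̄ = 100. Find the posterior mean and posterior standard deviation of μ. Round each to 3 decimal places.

Posterior mean ≈ 100.244; posterior SD ≈ 2.811

Prior precision 1/τ₀² = 1/16.23² = 0.00379632; data precision n/σ² = 13/10.29² = 0.122776.
Posterior precision = 0.00379632 + 0.122776 = 0.126572, giving posterior SD = 1/√0.126572 = 2.811.
Posterior mean = (0.00379632·108.13 + 0.122776·100) / 0.126572 = 100.244.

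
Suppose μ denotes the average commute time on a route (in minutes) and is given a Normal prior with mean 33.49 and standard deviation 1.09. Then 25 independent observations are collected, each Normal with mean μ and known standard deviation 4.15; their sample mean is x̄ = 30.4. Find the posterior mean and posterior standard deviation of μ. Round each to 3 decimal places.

Prior precision 1/τ₀² = 1/1.09² = 0.841680; data precision n/σ² = 25/4.15² = 1.45159.
Posterior precision = 0.841680 + 1.45159 = 2.29327, giving posterior SD = 1/√2.29327 = 0.660.
Posterior mean = (0.841680·33.49 + 1.45159·30.4) / 2.29327 = 31.534.

Posterior mean ≈ 31.534; posterior SD ≈ 0.660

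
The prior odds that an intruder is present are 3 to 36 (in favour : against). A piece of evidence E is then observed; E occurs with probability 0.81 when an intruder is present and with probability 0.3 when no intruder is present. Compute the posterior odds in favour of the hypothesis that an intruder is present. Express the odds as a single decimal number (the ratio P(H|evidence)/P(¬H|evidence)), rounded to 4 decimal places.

Posterior odds ≈ 0.2250

Prior odds = 3/36 = 0.083333. In log-odds, ln(0.083333) = -2.4849.
Add log likelihood ratio: ln(2.7000) = 0.99325.
Posterior log-odds = -1.4917, so posterior odds = exp(-1.4917) = 0.22500.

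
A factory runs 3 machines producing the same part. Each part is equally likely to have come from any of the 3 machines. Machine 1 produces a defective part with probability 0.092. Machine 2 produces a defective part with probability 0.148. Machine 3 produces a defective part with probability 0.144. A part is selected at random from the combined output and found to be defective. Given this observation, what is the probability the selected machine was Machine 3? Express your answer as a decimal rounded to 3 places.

Tabulate prior·likelihood by source: [1] prior 0.333333, lik 0.092, product 0.03067; [2] prior 0.333333, lik 0.148, product 0.04933; [3] prior 0.333333, lik 0.144, product 0.04800.
Normalizing constant = 0.12800; the posterior for Machine 3 is its product over the sum, 0.04800/0.12800 = 0.375.

Posterior probability ≈ 0.375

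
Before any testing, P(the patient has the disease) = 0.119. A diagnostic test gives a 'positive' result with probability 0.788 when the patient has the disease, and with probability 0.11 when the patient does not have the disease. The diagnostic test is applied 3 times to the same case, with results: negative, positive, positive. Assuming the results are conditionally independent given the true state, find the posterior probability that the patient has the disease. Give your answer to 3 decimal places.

Posterior P(H) ≈ 0.623

Let H be the event that the patient has the disease; start with P(H) = 0.119. P('positive'|H) = 0.788, P('positive'|¬H) = 0.11.
Update on result 1 ('negative'): P(H) ← 0.212·0.1190 / (0.212·0.1190 + 0.89·0.8810) = 0.025228/0.80932 = 0.0312.
Update on result 2 ('positive'): P(H) ← 0.788·0.0312 / (0.788·0.0312 + 0.11·0.9688) = 0.024563/0.13113 = 0.1873.
Update on result 3 ('positive'): P(H) ← 0.788·0.1873 / (0.788·0.1873 + 0.11·0.8127) = 0.14760/0.23700 = 0.6228.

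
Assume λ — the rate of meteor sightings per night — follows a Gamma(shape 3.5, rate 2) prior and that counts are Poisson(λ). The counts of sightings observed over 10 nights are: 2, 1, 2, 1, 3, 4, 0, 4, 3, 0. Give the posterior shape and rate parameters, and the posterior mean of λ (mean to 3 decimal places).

The Poisson likelihood adds the total count to the shape and the number of exposure periods to the rate. Here ∑xᵢ = 20 and n = 10, so shape 3.5→23.5 and rate 2→12.
E[λ | data] = 23.5/12 = 1.958.

Posterior: Gamma(shape=23.5, rate=12); mean ≈ 1.958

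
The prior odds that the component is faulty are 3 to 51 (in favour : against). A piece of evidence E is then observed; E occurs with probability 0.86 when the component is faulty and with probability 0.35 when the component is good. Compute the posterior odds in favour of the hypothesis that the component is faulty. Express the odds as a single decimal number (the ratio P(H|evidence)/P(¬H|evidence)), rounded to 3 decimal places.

Posterior odds ≈ 0.145

Prior odds = 3/51 = 0.058824.
Likelihood ratio for E = 0.86/0.35 = 2.4571.
Posterior odds = prior odds × LR = 0.14454.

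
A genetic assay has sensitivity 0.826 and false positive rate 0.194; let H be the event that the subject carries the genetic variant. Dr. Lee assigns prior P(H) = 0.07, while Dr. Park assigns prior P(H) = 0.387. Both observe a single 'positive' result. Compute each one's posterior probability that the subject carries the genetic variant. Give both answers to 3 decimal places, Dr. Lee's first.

Dr. Lee: 0.243; Dr. Park: 0.729

The likelihood ratio for a 'positive' result is 0.826/0.194 = 4.2577.
Dr. Lee: prior odds 0.07/0.93 = 0.075269; posterior odds 0.32047; posterior probability 0.243.
Dr. Park: prior odds 0.387/0.613 = 0.63132; posterior odds 2.6880; posterior probability 0.729.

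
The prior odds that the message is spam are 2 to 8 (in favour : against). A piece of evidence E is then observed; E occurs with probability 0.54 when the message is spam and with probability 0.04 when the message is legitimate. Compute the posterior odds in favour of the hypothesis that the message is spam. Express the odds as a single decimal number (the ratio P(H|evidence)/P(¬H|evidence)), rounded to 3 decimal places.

Prior odds = 2/8 = 0.25000.
Likelihood ratio for E = 0.54/0.04 = 13.500.
Posterior odds = prior odds × LR = 3.3750.

Posterior odds ≈ 3.375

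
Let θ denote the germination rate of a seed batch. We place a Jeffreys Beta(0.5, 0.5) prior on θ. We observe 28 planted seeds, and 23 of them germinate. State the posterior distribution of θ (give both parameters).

Posterior: Beta(23.5, 5.5)

Observing 23 successes and 5 failures updates Beta(0.5, 0.5) by adding the success and failure counts to the two shape parameters: α = 0.5+23 = 23.5, β = 0.5+5 = 5.5.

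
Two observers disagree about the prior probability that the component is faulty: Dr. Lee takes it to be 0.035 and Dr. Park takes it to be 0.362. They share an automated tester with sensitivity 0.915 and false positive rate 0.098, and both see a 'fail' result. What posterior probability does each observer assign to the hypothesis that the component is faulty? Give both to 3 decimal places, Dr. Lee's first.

P('+'|H) = 0.915, P('+'|¬H) = 0.098.
Dr. Lee: numerator 0.915·0.035 = 0.032025; evidence = 0.032025+0.098·0.965 = 0.12660; posterior = 0.253.
Dr. Park: numerator 0.915·0.362 = 0.33123; evidence = 0.33123+0.098·0.638 = 0.39375; posterior = 0.841.

Dr. Lee: 0.253; Dr. Park: 0.841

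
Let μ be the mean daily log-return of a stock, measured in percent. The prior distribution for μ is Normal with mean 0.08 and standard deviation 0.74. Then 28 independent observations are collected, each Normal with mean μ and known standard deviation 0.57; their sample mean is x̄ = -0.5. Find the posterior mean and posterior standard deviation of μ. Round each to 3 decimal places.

With known σ, the Normal prior is conjugate. Weight on the data is w = (n/σ²)/(n/σ² + 1/τ₀²) = 86.1804/(86.1804+1.82615) = 0.97925.
Posterior mean = w·x̄ + (1−w)·μ₀ = 0.97925·-0.5 + 0.020750·0.08 = -0.488. Posterior variance = 1/(86.1804+1.82615) = 0.0113628, so SD = 0.107.

Posterior mean ≈ -0.488; posterior SD ≈ 0.107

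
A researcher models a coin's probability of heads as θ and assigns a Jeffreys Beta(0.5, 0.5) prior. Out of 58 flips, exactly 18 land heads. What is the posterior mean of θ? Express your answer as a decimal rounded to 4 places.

Posterior mean ≈ 0.3136

Observing 18 successes and 40 failures updates Beta(0.5, 0.5) by adding the success and failure counts to the two shape parameters: α = 0.5+18 = 18.5, β = 0.5+40 = 40.5.
Posterior mean = α/(α+β) = 18.5/59 = 0.3136.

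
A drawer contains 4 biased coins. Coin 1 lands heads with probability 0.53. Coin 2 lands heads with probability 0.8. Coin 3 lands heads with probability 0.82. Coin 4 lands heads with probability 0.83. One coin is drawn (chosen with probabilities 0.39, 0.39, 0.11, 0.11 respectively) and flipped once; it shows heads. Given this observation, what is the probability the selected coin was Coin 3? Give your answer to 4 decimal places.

Tabulate prior·likelihood by source: [1] prior 0.39, lik 0.53, product 0.2067; [2] prior 0.39, lik 0.8, product 0.3120; [3] prior 0.11, lik 0.82, product 0.09020; [4] prior 0.11, lik 0.83, product 0.09130.
Normalizing constant = 0.70020; the posterior for Coin 3 is its product over the sum, 0.09020/0.70020 = 0.1288.

Posterior probability ≈ 0.1288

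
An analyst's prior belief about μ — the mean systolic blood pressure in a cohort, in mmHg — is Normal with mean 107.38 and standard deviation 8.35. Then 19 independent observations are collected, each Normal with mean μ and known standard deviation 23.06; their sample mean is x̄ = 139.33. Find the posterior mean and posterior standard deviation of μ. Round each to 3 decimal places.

Prior precision 1/τ₀² = 1/8.35² = 0.0143426; data precision n/σ² = 19/23.06² = 0.0357302.
Posterior precision = 0.0143426 + 0.0357302 = 0.0500727, giving posterior SD = 1/√0.0500727 = 4.469.
Posterior mean = (0.0143426·107.38 + 0.0357302·139.33) / 0.0500727 = 130.178.

Posterior mean ≈ 130.178; posterior SD ≈ 4.469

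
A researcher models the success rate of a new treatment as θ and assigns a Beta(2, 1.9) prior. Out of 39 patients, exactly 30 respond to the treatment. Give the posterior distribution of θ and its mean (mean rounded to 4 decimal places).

Posterior: Beta(32, 10.9); mean ≈ 0.7459

Observing 30 successes and 9 failures updates Beta(2, 1.9) by adding the success and failure counts to the two shape parameters: α = 2+30 = 32, β = 1.9+9 = 10.9.
Posterior mean = α/(α+β) = 32/42.9 = 0.7459.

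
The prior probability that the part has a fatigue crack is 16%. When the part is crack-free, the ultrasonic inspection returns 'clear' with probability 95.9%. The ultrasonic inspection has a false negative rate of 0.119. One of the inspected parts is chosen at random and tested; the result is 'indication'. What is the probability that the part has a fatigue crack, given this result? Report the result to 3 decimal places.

Write H for 'the part has a fatigue crack'. Prior odds H:¬H = 0.16/0.84 = 0.19048. For the 'indication' outcome, the likelihood ratio is 0.881/0.041 = 21.488.
Posterior odds = 0.19048 × 21.488 = 4.0929, so P(H|E) = 4.0929/(1+4.0929) = 0.804.

P(H | E) ≈ 0.804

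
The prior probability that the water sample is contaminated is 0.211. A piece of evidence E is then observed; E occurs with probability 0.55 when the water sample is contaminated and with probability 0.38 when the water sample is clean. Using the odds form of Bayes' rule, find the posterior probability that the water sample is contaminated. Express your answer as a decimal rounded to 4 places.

Prior odds = 0.211/(1−0.211) = 0.26743. In log-odds, ln(0.26743) = -1.3189.
Add log likelihood ratio: ln(1.4474) = 0.36975.
Posterior log-odds = -0.94916, so posterior odds = exp(-0.94916) = 0.38707. Converting, P(H|E) = 0.38707/1.3871 = 0.2791.

Posterior probability ≈ 0.2791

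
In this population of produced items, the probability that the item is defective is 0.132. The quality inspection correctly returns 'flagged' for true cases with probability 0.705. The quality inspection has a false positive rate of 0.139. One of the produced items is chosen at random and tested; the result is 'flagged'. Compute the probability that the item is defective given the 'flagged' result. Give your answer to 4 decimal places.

P(H | E) ≈ 0.4354

Let H be the event that the item is defective. P(H) = 0.132, so P(¬H) = 0.868. With E the 'flagged' result, P(E|H) = 0.705 and P(E|¬H) = 0.139.
P(E) = 0.705·0.132 + 0.139·0.868 = 0.093060 + 0.12065 = 0.21371.
By Bayes' theorem, P(H|E) = 0.093060 / 0.21371 = 0.4354.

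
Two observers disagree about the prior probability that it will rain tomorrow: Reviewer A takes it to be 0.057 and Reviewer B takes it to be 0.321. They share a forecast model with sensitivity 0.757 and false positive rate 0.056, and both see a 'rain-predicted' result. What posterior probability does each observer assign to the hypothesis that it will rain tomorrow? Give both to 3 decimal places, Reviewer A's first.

Reviewer A: 0.450; Reviewer B: 0.865

The likelihood ratio for a 'rain-predicted' result is 0.757/0.056 = 13.518.
Reviewer A: prior odds 0.057/0.943 = 0.060445; posterior odds 0.81709; posterior probability 0.450.
Reviewer B: prior odds 0.321/0.679 = 0.47275; posterior odds 6.3906; posterior probability 0.865.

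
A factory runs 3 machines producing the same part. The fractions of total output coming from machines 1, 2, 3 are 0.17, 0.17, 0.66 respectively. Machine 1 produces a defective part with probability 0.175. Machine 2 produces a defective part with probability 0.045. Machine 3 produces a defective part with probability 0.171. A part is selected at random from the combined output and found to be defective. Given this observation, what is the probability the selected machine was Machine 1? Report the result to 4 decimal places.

Posterior probability ≈ 0.1980

P(defective|M1) = 0.175; P(defective|M2) = 0.045; P(defective|M3) = 0.171.
Prior × likelihood for each source: 0.17·0.175=0.02975, 0.17·0.045=0.007650, 0.66·0.171=0.1129. Summing gives P(defective) = 0.15026.
P(Machine 1 | defective) = 0.02975 / 0.15026 = 0.1980.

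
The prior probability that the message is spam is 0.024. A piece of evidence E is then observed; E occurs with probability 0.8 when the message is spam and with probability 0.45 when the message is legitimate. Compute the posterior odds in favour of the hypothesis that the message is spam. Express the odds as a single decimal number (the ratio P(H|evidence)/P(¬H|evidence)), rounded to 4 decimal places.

Posterior odds ≈ 0.0437

Prior odds = 0.024/(1−0.024) = 0.024590. In log-odds, ln(0.024590) = -3.7054.
Add log likelihood ratio: ln(1.7778) = 0.57536.
Posterior log-odds = -3.1300, so posterior odds = exp(-3.1300) = 0.043716.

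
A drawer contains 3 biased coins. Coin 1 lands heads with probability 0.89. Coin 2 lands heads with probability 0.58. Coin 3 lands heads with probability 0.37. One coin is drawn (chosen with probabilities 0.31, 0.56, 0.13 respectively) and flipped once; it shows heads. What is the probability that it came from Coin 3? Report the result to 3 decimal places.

P(heads|C1) = 0.89; P(heads|C2) = 0.58; P(heads|C3) = 0.37.
Prior × likelihood for each source: 0.31·0.89=0.2759, 0.56·0.58=0.3248, 0.13·0.37=0.04810. Summing gives P(heads) = 0.64880.
P(Coin 3 | heads) = 0.04810 / 0.64880 = 0.074.

Posterior probability ≈ 0.074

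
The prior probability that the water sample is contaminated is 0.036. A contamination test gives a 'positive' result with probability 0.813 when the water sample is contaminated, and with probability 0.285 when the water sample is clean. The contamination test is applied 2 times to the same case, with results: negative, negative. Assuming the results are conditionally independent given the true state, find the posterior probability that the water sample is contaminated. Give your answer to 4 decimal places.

Posterior P(H) ≈ 0.0025

Let H be the event that the water sample is contaminated; start with P(H) = 0.036. P('positive'|H) = 0.813, P('positive'|¬H) = 0.285.
Update on result 1 ('negative'): P(H) ← 0.187·0.0360 / (0.187·0.0360 + 0.715·0.9640) = 0.0067320/0.69599 = 0.0097.
Update on result 2 ('negative'): P(H) ← 0.187·0.0097 / (0.187·0.0097 + 0.715·0.9903) = 0.0018088/0.70989 = 0.0025.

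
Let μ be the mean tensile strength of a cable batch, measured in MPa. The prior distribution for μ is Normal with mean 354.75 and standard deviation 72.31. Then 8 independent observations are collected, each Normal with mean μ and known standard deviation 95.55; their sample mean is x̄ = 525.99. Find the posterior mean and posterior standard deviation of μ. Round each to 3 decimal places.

Posterior mean ≈ 495.311; posterior SD ≈ 30.607

With known σ, the Normal prior is conjugate. Weight on the data is w = (n/σ²)/(n/σ² + 1/τ₀²) = 0.00087625/(0.00087625+0.00019125) = 0.82084.
Posterior mean = w·x̄ + (1−w)·μ₀ = 0.82084·525.99 + 0.17916·354.75 = 495.311. Posterior variance = 1/(0.00087625+0.00019125) = 936.766, so SD = 30.607.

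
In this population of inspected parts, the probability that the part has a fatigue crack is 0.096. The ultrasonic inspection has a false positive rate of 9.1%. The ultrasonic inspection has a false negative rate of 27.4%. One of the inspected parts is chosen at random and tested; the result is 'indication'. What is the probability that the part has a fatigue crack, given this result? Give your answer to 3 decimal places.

P(H | E) ≈ 0.459

Let H be the event that the part has a fatigue crack. P(H) = 0.096, so P(¬H) = 0.904. With E the 'indication' result, P(E|H) = 0.726 and P(E|¬H) = 0.091.
P(E) = 0.726·0.096 + 0.091·0.904 = 0.069696 + 0.082264 = 0.15196.
By Bayes' theorem, P(H|E) = 0.069696 / 0.15196 = 0.459.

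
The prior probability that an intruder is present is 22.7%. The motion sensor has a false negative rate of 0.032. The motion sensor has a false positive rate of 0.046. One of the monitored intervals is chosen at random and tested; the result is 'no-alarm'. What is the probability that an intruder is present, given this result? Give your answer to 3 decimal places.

Write H for 'an intruder is present'. Prior odds H:¬H = 0.227/0.773 = 0.29366. For the 'no-alarm' outcome, the likelihood ratio is 0.032/0.954 = 0.033543.
Posterior odds = 0.29366 × 0.033543 = 0.0098503, so P(H|E) = 0.0098503/(1+0.0098503) = 0.010.

P(H | E) ≈ 0.010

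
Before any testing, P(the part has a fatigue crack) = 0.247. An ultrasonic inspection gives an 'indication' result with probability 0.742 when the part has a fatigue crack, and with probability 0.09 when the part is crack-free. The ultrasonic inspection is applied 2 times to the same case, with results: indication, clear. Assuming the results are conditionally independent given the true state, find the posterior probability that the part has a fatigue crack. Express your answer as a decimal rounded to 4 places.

Posterior P(H) ≈ 0.4340

With H the event that the part has a fatigue crack, the joint likelihood of the observed sequence is P(data|H) = 0.742·0.258 = 0.19144 and P(data|¬H) = 0.09·0.91 = 0.081900.
Bayes: P(H|data) = 0.247·0.19144 / (0.247·0.19144 + 0.753·0.081900) = 0.047285/0.10896 = 0.4340.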